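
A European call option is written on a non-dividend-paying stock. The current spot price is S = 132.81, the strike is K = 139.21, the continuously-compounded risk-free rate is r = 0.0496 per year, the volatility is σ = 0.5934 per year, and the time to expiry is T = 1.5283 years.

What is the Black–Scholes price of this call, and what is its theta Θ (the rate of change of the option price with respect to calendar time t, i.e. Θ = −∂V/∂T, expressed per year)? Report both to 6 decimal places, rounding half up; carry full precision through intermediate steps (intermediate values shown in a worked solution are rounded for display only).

price = 39.384121
Θ = -14.088758

σ√T = 0.5934·√1.5283 = 0.733587
d₁ = (ln(S/K) + (r+σ²/2)T) / (σ√T) = (ln(132.81/139.21) + (0.0496+0.5934²/2)·1.5283) / 0.733587 = (-0.047064 + 0.344879) / 0.733587 = 0.405971
d₂ = d₁ − σ√T = 0.405971 − 0.733587 = -0.327617
e^{−rT} = e^{−0.0496·1.5283} = 0.926998
N(d₁) = 0.657618,  N(d₂) = 0.371601
Call price V = S·N(d₁) − K·e^{−rT}·N(d₂) = 87.338229 − 47.954109 = 39.384121
φ(d₁) = (1/√(2π))·e^{−d₁²/2} = 0.367385
Θ = −S·φ(d₁)·σ/(2√T) − r·K·e^{−rT}·N(d₂) = −11.710235 − 2.378524 = -14.088758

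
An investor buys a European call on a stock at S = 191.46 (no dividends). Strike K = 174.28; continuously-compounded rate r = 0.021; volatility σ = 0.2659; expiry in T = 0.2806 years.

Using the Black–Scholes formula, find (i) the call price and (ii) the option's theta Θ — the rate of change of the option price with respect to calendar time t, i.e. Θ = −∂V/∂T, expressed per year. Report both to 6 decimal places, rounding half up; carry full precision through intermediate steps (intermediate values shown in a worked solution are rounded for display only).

σ√T = 0.2659·√0.2806 = 0.140852
d₁ = (ln(S/K) + (r+σ²/2)T) / (σ√T) = (ln(191.46/174.28) + (0.021+0.2659²/2)·0.2806) / 0.140852 = (0.094016 + 0.015812) / 0.140852 = 0.779741
d₂ = d₁ − σ√T = 0.779741 − 0.140852 = 0.638890
e^{−rT} = e^{−0.021·0.2806} = 0.994125
N(d₁) = 0.782228,  N(d₂) = 0.738553
Call price V = S·N(d₁) − K·e^{−rT}·N(d₂) = 149.765455 − 127.958716 = 21.806739
φ(d₁) = (1/√(2π))·e^{−d₁²/2} = 0.294364
Θ = −S·φ(d₁)·σ/(2√T) − r·K·e^{−rT}·N(d₂) = −14.145160 − 2.687133 = -16.832293

price = 21.806739
Θ = -16.832293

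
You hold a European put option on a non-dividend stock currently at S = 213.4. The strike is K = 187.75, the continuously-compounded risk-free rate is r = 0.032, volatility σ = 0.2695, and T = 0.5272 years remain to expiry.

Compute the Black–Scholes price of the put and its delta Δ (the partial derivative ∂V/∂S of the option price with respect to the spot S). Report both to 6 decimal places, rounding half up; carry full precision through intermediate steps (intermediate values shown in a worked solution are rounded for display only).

σ√T = 0.2695·√0.5272 = 0.195680
d₁ = (ln(S/K) + (r+σ²/2)T) / (σ√T) = (ln(213.4/187.75) + (0.032+0.2695²/2)·0.5272) / 0.195680 = (0.128057 + 0.036016) / 0.195680 = 0.838475
d₂ = d₁ − σ√T = 0.838475 − 0.195680 = 0.642795
e^{−rT} = e^{−0.032·0.5272} = 0.983271
N(−d₁) = 0.200882,  N(−d₂) = 0.260179
Put price V = K·e^{−rT}·N(−d₂) − S·N(−d₁) = 48.031350 − 42.868222 = 5.163128
Δ = −N(−d₁) = -0.200882

price = 5.163128
Δ = -0.200882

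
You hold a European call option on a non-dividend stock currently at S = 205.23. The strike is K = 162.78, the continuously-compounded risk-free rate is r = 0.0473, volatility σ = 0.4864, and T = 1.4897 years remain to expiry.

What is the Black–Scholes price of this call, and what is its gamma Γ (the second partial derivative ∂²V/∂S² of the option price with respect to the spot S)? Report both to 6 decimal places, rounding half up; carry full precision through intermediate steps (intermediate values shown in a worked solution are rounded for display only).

σ√T = 0.4864·√1.4897 = 0.593667
d₁ = (ln(S/K) + (r+σ²/2)T) / (σ√T) = (ln(205.23/162.78) + (0.0473+0.4864²/2)·1.4897) / 0.593667 = (0.231732 + 0.246683) / 0.593667 = 0.805864
d₂ = d₁ − σ√T = 0.805864 − 0.593667 = 0.212197
e^{−rT} = e^{−0.0473·1.4897} = 0.931962
N(d₁) = 0.789839,  N(d₂) = 0.584023
Call price V = S·N(d₁) − K·e^{−rT}·N(d₂) = 162.098721 − 88.599148 = 73.499573
φ(d₁) = (1/√(2π))·e^{−d₁²/2} = 0.288331
Γ = φ(d₁) / (S·σ·√T) = 0.002367

price = 73.499573
Γ = 0.002367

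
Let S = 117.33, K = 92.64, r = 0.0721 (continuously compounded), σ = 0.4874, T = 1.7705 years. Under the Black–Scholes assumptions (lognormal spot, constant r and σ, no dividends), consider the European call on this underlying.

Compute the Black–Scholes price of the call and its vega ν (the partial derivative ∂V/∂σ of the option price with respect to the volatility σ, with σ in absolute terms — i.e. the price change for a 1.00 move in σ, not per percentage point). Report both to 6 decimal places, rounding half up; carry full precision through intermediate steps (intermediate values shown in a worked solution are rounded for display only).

price = 46.872961
ν = 42.085567

σ√T = 0.4874·√1.7705 = 0.648535
d₁ = (ln(S/K) + (r+σ²/2)T) / (σ√T) = (ln(117.33/92.64) + (0.0721+0.4874²/2)·1.7705) / 0.648535 = (0.236269 + 0.337952) / 0.648535 = 0.885413
d₂ = d₁ − σ√T = 0.885413 − 0.648535 = 0.236878
e^{−rT} = e^{−0.0721·1.7705} = 0.880159
N(d₁) = 0.812033,  N(d₂) = 0.593624
Call price V = S·N(d₁) − K·e^{−rT}·N(d₂) = 95.275836 − 48.402874 = 46.872961
φ(d₁) = (1/√(2π))·e^{−d₁²/2} = 0.269573
ν = S·φ(d₁)·√T = 42.085567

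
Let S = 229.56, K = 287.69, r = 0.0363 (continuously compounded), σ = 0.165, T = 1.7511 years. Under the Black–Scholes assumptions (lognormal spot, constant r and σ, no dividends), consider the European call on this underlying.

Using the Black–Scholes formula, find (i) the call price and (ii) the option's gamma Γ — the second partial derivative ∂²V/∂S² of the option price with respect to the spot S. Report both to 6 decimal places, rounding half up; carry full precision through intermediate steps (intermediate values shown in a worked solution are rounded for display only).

σ√T = 0.165·√1.7511 = 0.218343
d₁ = (ln(S/K) + (r+σ²/2)T) / (σ√T) = (ln(229.56/287.69) + (0.0363+0.165²/2)·1.7511) / 0.218343 = (-0.225719 + 0.087402) / 0.218343 = -0.633486
d₂ = d₁ − σ√T = -0.633486 − 0.218343 = -0.851829
e^{−rT} = e^{−0.0363·1.7511} = 0.938413
N(d₁) = 0.263208,  N(d₂) = 0.197154
Call price V = S·N(d₁) − K·e^{−rT}·N(d₂) = 60.422059 − 53.226201 = 7.195857
φ(d₁) = (1/√(2π))·e^{−d₁²/2} = 0.326413
Γ = φ(d₁) / (S·σ·√T) = 0.006512

price = 7.195857
Γ = 0.006512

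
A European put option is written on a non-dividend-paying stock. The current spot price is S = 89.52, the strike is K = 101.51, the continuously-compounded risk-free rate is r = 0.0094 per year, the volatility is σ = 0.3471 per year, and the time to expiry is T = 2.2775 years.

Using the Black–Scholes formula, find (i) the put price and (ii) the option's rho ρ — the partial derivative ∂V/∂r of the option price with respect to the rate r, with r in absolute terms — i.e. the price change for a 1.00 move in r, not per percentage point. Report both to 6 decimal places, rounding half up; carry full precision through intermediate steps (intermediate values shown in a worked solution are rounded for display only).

σ√T = 0.3471·√2.2775 = 0.523822
d₁ = (ln(S/K) + (r+σ²/2)T) / (σ√T) = (ln(89.52/101.51) + (0.0094+0.3471²/2)·2.2775) / 0.523822 = (-0.125695 + 0.158603) / 0.523822 = 0.062823
d₂ = d₁ − σ√T = 0.062823 − 0.523822 = -0.460999
e^{−rT} = e^{−0.0094·2.2775} = 0.978819
N(−d₁) = 0.474954,  N(−d₂) = 0.677600
Put price V = K·e^{−rT}·N(−d₂) − S·N(−d₁) = 67.326321 − 42.517860 = 24.808461
ρ = −K·T·e^{−rT}·N(−d₂) = -153.335697

price = 24.808461
ρ = -153.335697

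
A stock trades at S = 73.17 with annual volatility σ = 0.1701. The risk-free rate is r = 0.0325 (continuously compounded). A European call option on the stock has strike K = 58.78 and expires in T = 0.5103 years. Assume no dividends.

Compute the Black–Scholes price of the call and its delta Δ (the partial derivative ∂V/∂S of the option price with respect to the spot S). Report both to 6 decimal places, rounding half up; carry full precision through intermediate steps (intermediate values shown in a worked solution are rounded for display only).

σ√T = 0.1701·√0.5103 = 0.121511
d₁ = (ln(S/K) + (r+σ²/2)T) / (σ√T) = (ln(73.17/58.78) + (0.0325+0.1701²/2)·0.5103) / 0.121511 = (0.218984 + 0.023967) / 0.121511 = 1.999410
d₂ = d₁ − σ√T = 1.999410 − 0.121511 = 1.877898
e^{−rT} = e^{−0.0325·0.5103} = 0.983552
N(d₁) = 0.977218,  N(d₂) = 0.969802
Call price V = S·N(d₁) − K·e^{−rT}·N(d₂) = 71.503039 − 56.067371 = 15.435668
Δ = N(d₁) = 0.977218

price = 15.435668
Δ = 0.977218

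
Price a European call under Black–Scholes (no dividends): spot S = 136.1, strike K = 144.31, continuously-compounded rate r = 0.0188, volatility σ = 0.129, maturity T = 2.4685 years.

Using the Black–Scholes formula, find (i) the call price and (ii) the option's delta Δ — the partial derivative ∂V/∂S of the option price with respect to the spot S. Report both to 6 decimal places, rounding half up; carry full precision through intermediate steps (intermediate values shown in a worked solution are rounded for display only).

σ√T = 0.129·√2.4685 = 0.202678
d₁ = (ln(S/K) + (r+σ²/2)T) / (σ√T) = (ln(136.1/144.31) + (0.0188+0.129²/2)·2.4685) / 0.202678 = (-0.058574 + 0.066947) / 0.202678 = 0.041312
d₂ = d₁ − σ√T = 0.041312 − 0.202678 = -0.161365
e^{−rT} = e^{−0.0188·2.4685} = 0.954653
N(d₁) = 0.516477,  N(d₂) = 0.435903
Call price V = S·N(d₁) − K·e^{−rT}·N(d₂) = 70.292460 − 60.052544 = 10.239916
Δ = N(d₁) = 0.516477

price = 10.239916
Δ = 0.516477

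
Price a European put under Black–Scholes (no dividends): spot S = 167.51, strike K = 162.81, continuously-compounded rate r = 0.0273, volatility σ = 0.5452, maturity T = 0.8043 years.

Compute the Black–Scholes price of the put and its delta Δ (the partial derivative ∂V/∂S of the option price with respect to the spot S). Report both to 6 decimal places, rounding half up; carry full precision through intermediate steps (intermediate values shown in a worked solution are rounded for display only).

price = 27.603378
Δ = -0.364075

σ√T = 0.5452·√0.8043 = 0.488950
d₁ = (ln(S/K) + (r+σ²/2)T) / (σ√T) = (ln(167.51/162.81) + (0.0273+0.5452²/2)·0.8043) / 0.488950 = (0.028459 + 0.141494) / 0.488950 = 0.347587
d₂ = d₁ − σ√T = 0.347587 − 0.488950 = -0.141363
e^{−rT} = e^{−0.0273·0.8043} = 0.978282
N(−d₁) = 0.364075,  N(−d₂) = 0.556209
Put price V = K·e^{−rT}·N(−d₂) − S·N(−d₁) = 88.589610 − 60.986232 = 27.603378
Δ = −N(−d₁) = -0.364075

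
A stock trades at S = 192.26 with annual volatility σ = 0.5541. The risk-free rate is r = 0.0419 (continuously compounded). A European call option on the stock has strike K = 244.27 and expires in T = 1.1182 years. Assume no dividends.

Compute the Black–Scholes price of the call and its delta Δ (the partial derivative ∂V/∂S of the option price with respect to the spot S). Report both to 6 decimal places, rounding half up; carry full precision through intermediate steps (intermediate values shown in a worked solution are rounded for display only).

price = 31.136169
Δ = 0.485763

σ√T = 0.5541·√1.1182 = 0.585933
d₁ = (ln(S/K) + (r+σ²/2)T) / (σ√T) = (ln(192.26/244.27) + (0.0419+0.5541²/2)·1.1182) / 0.585933 = (-0.239426 + 0.218511) / 0.585933 = -0.035694
d₂ = d₁ − σ√T = -0.035694 − 0.585933 = -0.621627
e^{−rT} = e^{−0.0419·1.1182} = 0.954228
N(d₁) = 0.485763,  N(d₂) = 0.267094
Call price V = S·N(d₁) − K·e^{−rT}·N(d₂) = 93.392830 − 62.256661 = 31.136169
Δ = N(d₁) = 0.485763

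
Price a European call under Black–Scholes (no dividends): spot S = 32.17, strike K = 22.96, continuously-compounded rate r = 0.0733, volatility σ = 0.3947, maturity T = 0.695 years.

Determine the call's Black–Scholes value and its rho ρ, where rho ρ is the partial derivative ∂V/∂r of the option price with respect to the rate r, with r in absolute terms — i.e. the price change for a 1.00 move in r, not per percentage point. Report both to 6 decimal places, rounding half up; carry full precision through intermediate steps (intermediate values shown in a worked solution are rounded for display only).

price = 10.855432
ρ = 12.814463

σ√T = 0.3947·√0.695 = 0.329048
d₁ = (ln(S/K) + (r+σ²/2)T) / (σ√T) = (ln(32.17/22.96) + (0.0733+0.3947²/2)·0.695) / 0.329048 = (0.337281 + 0.105080) / 0.329048 = 1.344364
d₂ = d₁ − σ√T = 1.344364 − 0.329048 = 1.015316
e^{−rT} = e^{−0.0733·0.695} = 0.950332
N(d₁) = 0.910585,  N(d₂) = 0.845022
Call price V = S·N(d₁) − K·e^{−rT}·N(d₂) = 29.293509 − 18.438077 = 10.855432
ρ = K·T·e^{−rT}·N(d₂) = 12.814463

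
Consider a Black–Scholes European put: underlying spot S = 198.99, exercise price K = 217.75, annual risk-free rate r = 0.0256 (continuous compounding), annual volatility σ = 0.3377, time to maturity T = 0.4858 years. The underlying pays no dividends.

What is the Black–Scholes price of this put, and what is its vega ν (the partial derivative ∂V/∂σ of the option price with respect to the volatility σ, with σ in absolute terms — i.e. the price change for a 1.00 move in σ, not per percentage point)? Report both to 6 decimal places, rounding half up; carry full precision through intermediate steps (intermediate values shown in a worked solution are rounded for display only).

σ√T = 0.3377·√0.4858 = 0.235375
d₁ = (ln(S/K) + (r+σ²/2)T) / (σ√T) = (ln(198.99/217.75) + (0.0256+0.3377²/2)·0.4858) / 0.235375 = (-0.090093 + 0.040137) / 0.235375 = -0.212240
d₂ = d₁ − σ√T = -0.212240 − 0.235375 = -0.447615
e^{−rT} = e^{−0.0256·0.4858} = 0.987641
N(−d₁) = 0.584040,  N(−d₂) = 0.672784
Put price V = K·e^{−rT}·N(−d₂) − S·N(−d₁) = 144.688149 − 116.218141 = 28.470008
φ(d₁) = (1/√(2π))·e^{−d₁²/2} = 0.390057
ν = S·φ(d₁)·√T = 54.098908

price = 28.470008
ν = 54.098908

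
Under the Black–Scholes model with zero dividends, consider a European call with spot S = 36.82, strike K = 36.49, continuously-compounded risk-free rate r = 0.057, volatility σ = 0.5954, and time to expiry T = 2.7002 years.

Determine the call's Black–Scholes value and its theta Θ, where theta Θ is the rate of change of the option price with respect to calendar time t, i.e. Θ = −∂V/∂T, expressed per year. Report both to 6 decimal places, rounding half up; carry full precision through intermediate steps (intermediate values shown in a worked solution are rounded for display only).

σ√T = 0.5954·√2.7002 = 0.978378
d₁ = (ln(S/K) + (r+σ²/2)T) / (σ√T) = (ln(36.82/36.49) + (0.057+0.5954²/2)·2.7002) / 0.978378 = (0.009003 + 0.632523) / 0.978378 = 0.655704
d₂ = d₁ − σ√T = 0.655704 − 0.978378 = -0.322674
e^{−rT} = e^{−0.057·2.7002} = 0.857348
N(d₁) = 0.743993,  N(d₂) = 0.373471
Call price V = S·N(d₁) − K·e^{−rT}·N(d₂) = 27.393809 − 11.683898 = 15.709911
φ(d₁) = (1/√(2π))·e^{−d₁²/2} = 0.321772
Θ = −S·φ(d₁)·σ/(2√T) − r·K·e^{−rT}·N(d₂) = −2.146411 − 0.665982 = -2.812393

price = 15.709911
Θ = -2.812393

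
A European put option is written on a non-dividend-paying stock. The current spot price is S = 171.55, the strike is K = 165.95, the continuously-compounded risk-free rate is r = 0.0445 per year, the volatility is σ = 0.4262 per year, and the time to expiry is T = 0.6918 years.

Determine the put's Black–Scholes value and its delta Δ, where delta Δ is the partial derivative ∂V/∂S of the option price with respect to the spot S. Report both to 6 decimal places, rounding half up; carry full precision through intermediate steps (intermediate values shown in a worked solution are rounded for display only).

σ√T = 0.4262·√0.6918 = 0.354490
d₁ = (ln(S/K) + (r+σ²/2)T) / (σ√T) = (ln(171.55/165.95) + (0.0445+0.4262²/2)·0.6918) / 0.354490 = (0.033188 + 0.093617) / 0.354490 = 0.357711
d₂ = d₁ − σ√T = 0.357711 − 0.354490 = 0.003221
e^{−rT} = e^{−0.0445·0.6918} = 0.969684
N(−d₁) = 0.360280,  N(−d₂) = 0.498715
Put price V = K·e^{−rT}·N(−d₂) − S·N(−d₁) = 80.252742 − 61.806011 = 18.446732
Δ = −N(−d₁) = -0.360280

price = 18.446732
Δ = -0.360280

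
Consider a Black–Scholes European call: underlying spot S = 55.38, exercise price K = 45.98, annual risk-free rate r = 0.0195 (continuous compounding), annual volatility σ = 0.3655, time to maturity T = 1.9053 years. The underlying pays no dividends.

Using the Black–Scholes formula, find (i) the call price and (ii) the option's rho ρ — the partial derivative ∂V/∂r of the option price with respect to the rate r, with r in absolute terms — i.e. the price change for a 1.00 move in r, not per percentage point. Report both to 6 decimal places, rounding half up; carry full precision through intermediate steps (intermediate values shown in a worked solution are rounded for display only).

σ√T = 0.3655·√1.9053 = 0.504509
d₁ = (ln(S/K) + (r+σ²/2)T) / (σ√T) = (ln(55.38/45.98) + (0.0195+0.3655²/2)·1.9053) / 0.504509 = (0.186012 + 0.164418) / 0.504509 = 0.694596
d₂ = d₁ − σ√T = 0.694596 − 0.504509 = 0.190087
e^{−rT} = e^{−0.0195·1.9053} = 0.963528
N(d₁) = 0.756346,  N(d₂) = 0.575379
Call price V = S·N(d₁) − K·e^{−rT}·N(d₂) = 41.886429 − 25.491057 = 16.395371
ρ = K·T·e^{−rT}·N(d₂) = 48.568112

price = 16.395371
ρ = 48.568112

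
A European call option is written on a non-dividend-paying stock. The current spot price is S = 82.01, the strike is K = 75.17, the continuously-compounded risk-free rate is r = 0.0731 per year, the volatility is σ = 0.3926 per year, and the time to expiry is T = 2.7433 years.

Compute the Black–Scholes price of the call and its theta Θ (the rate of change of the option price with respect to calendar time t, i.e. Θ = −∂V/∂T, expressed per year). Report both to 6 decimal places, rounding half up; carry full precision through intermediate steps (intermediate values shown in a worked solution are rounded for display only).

price = 30.227679
Θ = -5.346420

σ√T = 0.3926·√2.7433 = 0.650260
d₁ = (ln(S/K) + (r+σ²/2)T) / (σ√T) = (ln(82.01/75.17) + (0.0731+0.3926²/2)·2.7433) / 0.650260 = (0.087089 + 0.411954) / 0.650260 = 0.767452
d₂ = d₁ − σ√T = 0.767452 − 0.650260 = 0.117192
e^{−rT} = e^{−0.0731·2.7433} = 0.818293
N(d₁) = 0.778594,  N(d₂) = 0.546646
Call price V = S·N(d₁) − K·e^{−rT}·N(d₂) = 63.852457 − 33.624778 = 30.227679
φ(d₁) = (1/√(2π))·e^{−d₁²/2} = 0.297176
Θ = −S·φ(d₁)·σ/(2√T) − r·K·e^{−rT}·N(d₂) = −2.888448 − 2.457971 = -5.346420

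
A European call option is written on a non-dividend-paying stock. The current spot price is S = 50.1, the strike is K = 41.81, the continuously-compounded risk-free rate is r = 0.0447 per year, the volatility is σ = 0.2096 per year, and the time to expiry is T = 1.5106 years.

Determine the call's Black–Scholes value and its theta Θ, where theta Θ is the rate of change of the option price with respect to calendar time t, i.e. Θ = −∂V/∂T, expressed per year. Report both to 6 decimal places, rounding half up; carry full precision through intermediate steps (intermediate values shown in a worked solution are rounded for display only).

price = 12.030783
Θ = -2.332222

σ√T = 0.2096·√1.5106 = 0.257612
d₁ = (ln(S/K) + (r+σ²/2)T) / (σ√T) = (ln(50.1/41.81) + (0.0447+0.2096²/2)·1.5106) / 0.257612 = (0.180885 + 0.100706) / 0.257612 = 1.093083
d₂ = d₁ − σ√T = 1.093083 − 0.257612 = 0.835471
e^{−rT} = e^{−0.0447·1.5106} = 0.934705
N(d₁) = 0.862821,  N(d₂) = 0.798274
Call price V = S·N(d₁) − K·e^{−rT}·N(d₂) = 43.227348 − 31.196565 = 12.030783
φ(d₁) = (1/√(2π))·e^{−d₁²/2} = 0.219511
Θ = −S·φ(d₁)·σ/(2√T) − r·K·e^{−rT}·N(d₂) = −0.937735 − 1.394486 = -2.332222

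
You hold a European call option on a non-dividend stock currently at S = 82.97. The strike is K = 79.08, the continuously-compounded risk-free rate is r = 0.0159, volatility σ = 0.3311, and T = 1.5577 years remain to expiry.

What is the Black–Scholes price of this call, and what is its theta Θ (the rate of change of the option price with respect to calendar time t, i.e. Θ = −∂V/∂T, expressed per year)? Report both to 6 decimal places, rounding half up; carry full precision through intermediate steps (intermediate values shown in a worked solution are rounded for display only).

σ√T = 0.3311·√1.5577 = 0.413239
d₁ = (ln(S/K) + (r+σ²/2)T) / (σ√T) = (ln(82.97/79.08) + (0.0159+0.3311²/2)·1.5577) / 0.413239 = (0.048019 + 0.110151) / 0.413239 = 0.382756
d₂ = d₁ − σ√T = 0.382756 − 0.413239 = -0.030483
e^{−rT} = e^{−0.0159·1.5577} = 0.975537
N(d₁) = 0.649050,  N(d₂) = 0.487841
Call price V = S·N(d₁) − K·e^{−rT}·N(d₂) = 53.851654 − 37.634716 = 16.216937
φ(d₁) = (1/√(2π))·e^{−d₁²/2} = 0.370764
Θ = −S·φ(d₁)·σ/(2√T) − r·K·e^{−rT}·N(d₂) = −4.080429 − 0.598392 = -4.678821

price = 16.216937
Θ = -4.678821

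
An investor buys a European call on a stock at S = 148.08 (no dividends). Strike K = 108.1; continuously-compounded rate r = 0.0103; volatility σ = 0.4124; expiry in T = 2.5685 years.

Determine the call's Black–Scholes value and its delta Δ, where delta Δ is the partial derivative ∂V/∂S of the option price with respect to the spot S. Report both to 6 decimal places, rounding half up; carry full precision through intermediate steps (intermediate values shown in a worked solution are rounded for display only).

price = 58.277819
Δ = 0.801400

σ√T = 0.4124·√2.5685 = 0.660935
d₁ = (ln(S/K) + (r+σ²/2)T) / (σ√T) = (ln(148.08/108.1) + (0.0103+0.4124²/2)·2.5685) / 0.660935 = (0.314696 + 0.244873) / 0.660935 = 0.846633
d₂ = d₁ − σ√T = 0.846633 − 0.660935 = 0.185698
e^{−rT} = e^{−0.0103·2.5685} = 0.973891
N(d₁) = 0.801400,  N(d₂) = 0.573659
Call price V = S·N(d₁) − K·e^{−rT}·N(d₂) = 118.671317 − 60.393497 = 58.277819
Δ = N(d₁) = 0.801400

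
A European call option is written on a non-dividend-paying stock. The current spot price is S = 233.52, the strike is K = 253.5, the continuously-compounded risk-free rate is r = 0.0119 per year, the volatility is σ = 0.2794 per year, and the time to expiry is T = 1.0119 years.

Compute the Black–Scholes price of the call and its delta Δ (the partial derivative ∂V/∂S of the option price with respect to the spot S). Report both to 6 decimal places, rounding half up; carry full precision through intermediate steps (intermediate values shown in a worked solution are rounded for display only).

σ√T = 0.2794·√1.0119 = 0.281058
d₁ = (ln(S/K) + (r+σ²/2)T) / (σ√T) = (ln(233.52/253.5) + (0.0119+0.2794²/2)·1.0119) / 0.281058 = (-0.082096 + 0.051538) / 0.281058 = -0.108724
d₂ = d₁ − σ√T = -0.108724 − 0.281058 = -0.389782
e^{−rT} = e^{−0.0119·1.0119} = 0.988031
N(d₁) = 0.456711,  N(d₂) = 0.348349
Call price V = S·N(d₁) − K·e^{−rT}·N(d₂) = 106.651042 − 87.249469 = 19.401573
Δ = N(d₁) = 0.456711

price = 19.401573
Δ = 0.456711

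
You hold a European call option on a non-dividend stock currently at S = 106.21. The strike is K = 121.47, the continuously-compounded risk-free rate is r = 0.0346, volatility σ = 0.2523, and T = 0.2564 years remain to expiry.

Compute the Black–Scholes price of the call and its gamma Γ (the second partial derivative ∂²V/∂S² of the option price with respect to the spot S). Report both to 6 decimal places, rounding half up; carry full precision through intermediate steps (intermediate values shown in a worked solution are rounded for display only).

price = 1.245278
Γ = 0.019300

σ√T = 0.2523·√0.2564 = 0.127755
d₁ = (ln(S/K) + (r+σ²/2)T) / (σ√T) = (ln(106.21/121.47) + (0.0346+0.2523²/2)·0.2564) / 0.127755 = (-0.134249 + 0.017032) / 0.127755 = -0.917518
d₂ = d₁ − σ√T = -0.917518 − 0.127755 = -1.045272
e^{−rT} = e^{−0.0346·0.2564} = 0.991168
N(d₁) = 0.179436,  N(d₂) = 0.147949
Call price V = S·N(d₁) − K·e^{−rT}·N(d₂) = 19.057872 − 17.812594 = 1.245278
φ(d₁) = (1/√(2π))·e^{−d₁²/2} = 0.261883
Γ = φ(d₁) / (S·σ·√T) = 0.019300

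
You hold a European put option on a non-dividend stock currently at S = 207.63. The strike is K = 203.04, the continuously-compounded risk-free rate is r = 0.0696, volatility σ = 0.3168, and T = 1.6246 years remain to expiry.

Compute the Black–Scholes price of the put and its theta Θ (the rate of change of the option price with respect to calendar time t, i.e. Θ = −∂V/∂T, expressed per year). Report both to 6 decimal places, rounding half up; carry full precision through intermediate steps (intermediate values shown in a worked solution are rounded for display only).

σ√T = 0.3168·√1.6246 = 0.403793
d₁ = (ln(S/K) + (r+σ²/2)T) / (σ√T) = (ln(207.63/203.04) + (0.0696+0.3168²/2)·1.6246) / 0.403793 = (0.022355 + 0.194596) / 0.403793 = 0.537283
d₂ = d₁ − σ√T = 0.537283 − 0.403793 = 0.133491
e^{−rT} = e^{−0.0696·1.6246} = 0.893086
N(−d₁) = 0.295536,  N(−d₂) = 0.446903
Put price V = K·e^{−rT}·N(−d₂) − S·N(−d₁) = 81.037854 − 61.362131 = 19.675723
φ(d₁) = (1/√(2π))·e^{−d₁²/2} = 0.345323
Θ = −S·φ(d₁)·σ/(2√T) + r·K·e^{−rT}·N(−d₂) = −8.910406 + 5.640235 = -3.270171

price = 19.675723
Θ = -3.270171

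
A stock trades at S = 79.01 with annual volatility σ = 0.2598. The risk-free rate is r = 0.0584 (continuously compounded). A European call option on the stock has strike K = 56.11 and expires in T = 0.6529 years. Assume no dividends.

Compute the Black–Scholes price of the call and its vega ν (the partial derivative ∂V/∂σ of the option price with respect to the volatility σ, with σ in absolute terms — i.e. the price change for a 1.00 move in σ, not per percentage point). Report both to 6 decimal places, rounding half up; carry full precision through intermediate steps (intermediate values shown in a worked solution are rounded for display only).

σ√T = 0.2598·√0.6529 = 0.209924
d₁ = (ln(S/K) + (r+σ²/2)T) / (σ√T) = (ln(79.01/56.11) + (0.0584+0.2598²/2)·0.6529) / 0.209924 = (0.342260 + 0.060163) / 0.209924 = 1.916996
d₂ = d₁ − σ√T = 1.916996 − 0.209924 = 1.707072
e^{−rT} = e^{−0.0584·0.6529} = 0.962588
N(d₁) = 0.972381,  N(d₂) = 0.956096
Call price V = S·N(d₁) − K·e^{−rT}·N(d₂) = 76.827805 − 51.639525 = 25.188280
φ(d₁) = (1/√(2π))·e^{−d₁²/2} = 0.063522
ν = S·φ(d₁)·√T = 4.055336

price = 25.188280
ν = 4.055336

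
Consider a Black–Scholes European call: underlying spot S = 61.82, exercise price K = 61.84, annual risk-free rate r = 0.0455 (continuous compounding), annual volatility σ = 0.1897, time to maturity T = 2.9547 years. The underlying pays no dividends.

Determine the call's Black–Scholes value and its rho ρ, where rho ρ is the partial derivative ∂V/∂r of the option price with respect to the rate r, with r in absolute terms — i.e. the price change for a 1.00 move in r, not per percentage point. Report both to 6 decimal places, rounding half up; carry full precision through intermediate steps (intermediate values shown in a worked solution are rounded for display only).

σ√T = 0.1897·√2.9547 = 0.326080
d₁ = (ln(S/K) + (r+σ²/2)T) / (σ√T) = (ln(61.82/61.84) + (0.0455+0.1897²/2)·2.9547) / 0.326080 = (-0.000323 + 0.187603) / 0.326080 = 0.574336
d₂ = d₁ − σ√T = 0.574336 − 0.326080 = 0.248256
e^{−rT} = e^{−0.0455·2.9547} = 0.874206
N(d₁) = 0.717130,  N(d₂) = 0.598032
Call price V = S·N(d₁) − K·e^{−rT}·N(d₂) = 44.332963 − 32.330153 = 12.002810
ρ = K·T·e^{−rT}·N(d₂) = 95.525904

price = 12.002810
ρ = 95.525904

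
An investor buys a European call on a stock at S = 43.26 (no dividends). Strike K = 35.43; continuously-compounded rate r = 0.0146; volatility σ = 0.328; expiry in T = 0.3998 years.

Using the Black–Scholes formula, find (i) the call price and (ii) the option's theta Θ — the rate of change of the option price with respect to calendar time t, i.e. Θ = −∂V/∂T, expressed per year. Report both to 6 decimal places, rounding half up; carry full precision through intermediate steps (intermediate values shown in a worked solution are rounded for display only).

σ√T = 0.328·√0.3998 = 0.207394
d₁ = (ln(S/K) + (r+σ²/2)T) / (σ√T) = (ln(43.26/35.43) + (0.0146+0.328²/2)·0.3998) / 0.207394 = (0.199670 + 0.027343) / 0.207394 = 1.094598
d₂ = d₁ − σ√T = 1.094598 − 0.207394 = 0.887205
e^{−rT} = e^{−0.0146·0.3998} = 0.994180
N(d₁) = 0.863154,  N(d₂) = 0.812516
Call price V = S·N(d₁) − K·e^{−rT}·N(d₂) = 37.340028 − 28.619885 = 8.720143
φ(d₁) = (1/√(2π))·e^{−d₁²/2} = 0.219147
Θ = −S·φ(d₁)·σ/(2√T) − r·K·e^{−rT}·N(d₂) = −2.458924 − 0.417850 = -2.876774

price = 8.720143
Θ = -2.876774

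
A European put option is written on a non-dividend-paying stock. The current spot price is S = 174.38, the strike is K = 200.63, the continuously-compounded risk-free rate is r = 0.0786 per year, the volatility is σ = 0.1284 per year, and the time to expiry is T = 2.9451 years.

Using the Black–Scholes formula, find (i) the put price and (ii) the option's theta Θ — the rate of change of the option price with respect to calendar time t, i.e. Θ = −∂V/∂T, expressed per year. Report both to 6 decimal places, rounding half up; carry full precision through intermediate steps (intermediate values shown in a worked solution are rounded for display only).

σ√T = 0.1284·√2.9451 = 0.220351
d₁ = (ln(S/K) + (r+σ²/2)T) / (σ√T) = (ln(174.38/200.63) + (0.0786+0.1284²/2)·2.9451) / 0.220351 = (-0.140226 + 0.255762) / 0.220351 = 0.524330
d₂ = d₁ − σ√T = 0.524330 − 0.220351 = 0.303979
e^{−rT} = e^{−0.0786·2.9451} = 0.793355
N(−d₁) = 0.300025,  N(−d₂) = 0.380572
Put price V = K·e^{−rT}·N(−d₂) − S·N(−d₁) = 60.575949 − 52.318300 = 8.257649
φ(d₁) = (1/√(2π))·e^{−d₁²/2} = 0.347706
Θ = −S·φ(d₁)·σ/(2√T) + r·K·e^{−rT}·N(−d₂) = −2.268262 + 4.761270 = 2.493007

price = 8.257649
Θ = 2.493007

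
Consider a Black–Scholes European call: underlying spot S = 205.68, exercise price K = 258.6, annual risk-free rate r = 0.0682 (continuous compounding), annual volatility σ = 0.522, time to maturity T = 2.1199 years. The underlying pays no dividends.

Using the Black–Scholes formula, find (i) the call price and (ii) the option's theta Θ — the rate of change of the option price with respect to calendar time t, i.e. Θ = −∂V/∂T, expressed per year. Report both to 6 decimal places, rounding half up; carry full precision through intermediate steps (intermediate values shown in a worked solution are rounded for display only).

σ√T = 0.522·√2.1199 = 0.760026
d₁ = (ln(S/K) + (r+σ²/2)T) / (σ√T) = (ln(205.68/258.6) + (0.0682+0.522²/2)·2.1199) / 0.760026 = (-0.228961 + 0.433397) / 0.760026 = 0.268985
d₂ = d₁ − σ√T = 0.268985 − 0.760026 = -0.491040
e^{−rT} = e^{−0.0682·2.1199} = 0.865388
N(d₁) = 0.606029,  N(d₂) = 0.311699
Call price V = S·N(d₁) − K·e^{−rT}·N(d₂) = 124.648147 − 69.754919 = 54.893228
φ(d₁) = (1/√(2π))·e^{−d₁²/2} = 0.384768
Θ = −S·φ(d₁)·σ/(2√T) − r·K·e^{−rT}·N(d₂) = −14.186448 − 4.757286 = -18.943734

price = 54.893228
Θ = -18.943734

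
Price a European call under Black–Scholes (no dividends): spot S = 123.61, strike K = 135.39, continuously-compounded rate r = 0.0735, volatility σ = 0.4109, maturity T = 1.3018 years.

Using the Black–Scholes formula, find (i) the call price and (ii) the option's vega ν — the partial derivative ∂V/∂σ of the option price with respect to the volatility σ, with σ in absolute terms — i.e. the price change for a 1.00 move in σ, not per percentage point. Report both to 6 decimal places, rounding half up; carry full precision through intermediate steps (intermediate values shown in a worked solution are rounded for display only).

σ√T = 0.4109·√1.3018 = 0.468822
d₁ = (ln(S/K) + (r+σ²/2)T) / (σ√T) = (ln(123.61/135.39) + (0.0735+0.4109²/2)·1.3018) / 0.468822 = (-0.091028 + 0.205579) / 0.468822 = 0.244339
d₂ = d₁ − σ√T = 0.244339 − 0.468822 = -0.224484
e^{−rT} = e^{−0.0735·1.3018} = 0.908753
N(d₁) = 0.596516,  N(d₂) = 0.411191
Call price V = S·N(d₁) − K·e^{−rT}·N(d₂) = 73.735310 − 50.591245 = 23.144065
φ(d₁) = (1/√(2π))·e^{−d₁²/2} = 0.387210
ν = S·φ(d₁)·√T = 54.609954

price = 23.144065
ν = 54.609954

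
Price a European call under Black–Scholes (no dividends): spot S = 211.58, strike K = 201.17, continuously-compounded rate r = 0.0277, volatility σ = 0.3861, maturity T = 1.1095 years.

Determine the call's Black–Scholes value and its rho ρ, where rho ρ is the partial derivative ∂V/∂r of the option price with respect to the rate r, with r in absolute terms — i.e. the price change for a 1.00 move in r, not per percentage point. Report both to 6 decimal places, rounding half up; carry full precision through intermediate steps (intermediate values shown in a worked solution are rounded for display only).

σ√T = 0.3861·√1.1095 = 0.406690
d₁ = (ln(S/K) + (r+σ²/2)T) / (σ√T) = (ln(211.58/201.17) + (0.0277+0.3861²/2)·1.1095) / 0.406690 = (0.050453 + 0.113432) / 0.406690 = 0.402971
d₂ = d₁ − σ√T = 0.402971 − 0.406690 = -0.003719
e^{−rT} = e^{−0.0277·1.1095} = 0.969734
N(d₁) = 0.656515,  N(d₂) = 0.498516
Call price V = S·N(d₁) − K·e^{−rT}·N(d₂) = 138.905511 − 97.251314 = 41.654197
ρ = K·T·e^{−rT}·N(d₂) = 107.900333

price = 41.654197
ρ = 107.900333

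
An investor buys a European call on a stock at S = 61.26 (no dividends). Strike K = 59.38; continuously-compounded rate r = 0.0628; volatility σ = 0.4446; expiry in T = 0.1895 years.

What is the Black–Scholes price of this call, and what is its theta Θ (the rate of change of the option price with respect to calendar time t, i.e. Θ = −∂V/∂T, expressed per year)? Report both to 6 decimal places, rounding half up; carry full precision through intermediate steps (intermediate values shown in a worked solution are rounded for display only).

σ√T = 0.4446·√0.1895 = 0.193541
d₁ = (ln(S/K) + (r+σ²/2)T) / (σ√T) = (ln(61.26/59.38) + (0.0628+0.4446²/2)·0.1895) / 0.193541 = (0.031170 + 0.030630) / 0.193541 = 0.319308
d₂ = d₁ − σ√T = 0.319308 − 0.193541 = 0.125767
e^{−rT} = e^{−0.0628·0.1895} = 0.988170
N(d₁) = 0.625254,  N(d₂) = 0.550042
Call price V = S·N(d₁) − K·e^{−rT}·N(d₂) = 38.303035 − 32.275089 = 6.027946
φ(d₁) = (1/√(2π))·e^{−d₁²/2} = 0.379114
Θ = −S·φ(d₁)·σ/(2√T) − r·K·e^{−rT}·N(d₂) = −11.859929 − 2.026876 = -13.886804

price = 6.027946
Θ = -13.886804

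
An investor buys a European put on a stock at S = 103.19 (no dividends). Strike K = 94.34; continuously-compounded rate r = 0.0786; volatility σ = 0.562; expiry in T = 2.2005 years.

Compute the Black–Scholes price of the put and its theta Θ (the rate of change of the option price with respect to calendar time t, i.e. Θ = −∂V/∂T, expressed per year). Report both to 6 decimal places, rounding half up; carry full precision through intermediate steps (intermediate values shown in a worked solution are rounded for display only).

σ√T = 0.562·√2.2005 = 0.833675
d₁ = (ln(S/K) + (r+σ²/2)T) / (σ√T) = (ln(103.19/94.34) + (0.0786+0.562²/2)·2.2005) / 0.833675 = (0.089667 + 0.520467) / 0.833675 = 0.731860
d₂ = d₁ − σ√T = 0.731860 − 0.833675 = -0.101816
e^{−rT} = e^{−0.0786·2.2005} = 0.841172
N(−d₁) = 0.232127,  N(−d₂) = 0.540549
Put price V = K·e^{−rT}·N(−d₂) − S·N(−d₁) = 42.895856 − 23.953200 = 18.942656
φ(d₁) = (1/√(2π))·e^{−d₁²/2} = 0.305212
Θ = −S·φ(d₁)·σ/(2√T) + r·K·e^{−rT}·N(−d₂) = −5.966028 + 3.371614 = -2.594413

price = 18.942656
Θ = -2.594413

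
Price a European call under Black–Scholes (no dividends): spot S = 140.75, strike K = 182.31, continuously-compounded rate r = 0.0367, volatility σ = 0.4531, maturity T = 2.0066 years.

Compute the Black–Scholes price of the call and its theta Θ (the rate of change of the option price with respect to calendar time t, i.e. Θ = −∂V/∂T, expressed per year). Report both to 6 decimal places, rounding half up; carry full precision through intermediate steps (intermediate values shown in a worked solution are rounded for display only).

price = 26.275688
Θ = -10.661092

σ√T = 0.4531·√2.0066 = 0.641837
d₁ = (ln(S/K) + (r+σ²/2)T) / (σ√T) = (ln(140.75/182.31) + (0.0367+0.4531²/2)·2.0066) / 0.641837 = (-0.258723 + 0.279619) / 0.641837 = 0.032557
d₂ = d₁ − σ√T = 0.032557 − 0.641837 = -0.609280
e^{−rT} = e^{−0.0367·2.0066} = 0.929004
N(d₁) = 0.512986,  N(d₂) = 0.271169
Call price V = S·N(d₁) − K·e^{−rT}·N(d₂) = 72.202770 − 45.927082 = 26.275688
φ(d₁) = (1/√(2π))·e^{−d₁²/2} = 0.398731
Θ = −S·φ(d₁)·σ/(2√T) − r·K·e^{−rT}·N(d₂) = −8.975569 − 1.685524 = -10.661092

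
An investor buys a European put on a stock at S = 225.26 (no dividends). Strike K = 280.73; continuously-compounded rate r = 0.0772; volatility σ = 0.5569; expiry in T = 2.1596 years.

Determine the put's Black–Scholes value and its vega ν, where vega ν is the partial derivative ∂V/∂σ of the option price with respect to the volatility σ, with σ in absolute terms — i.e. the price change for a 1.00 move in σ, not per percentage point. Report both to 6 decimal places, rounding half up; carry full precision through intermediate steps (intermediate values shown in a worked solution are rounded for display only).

price = 79.834562
ν = 124.478746

σ√T = 0.5569·√2.1596 = 0.818397
d₁ = (ln(S/K) + (r+σ²/2)T) / (σ√T) = (ln(225.26/280.73) + (0.0772+0.5569²/2)·2.1596) / 0.818397 = (-0.220138 + 0.501608) / 0.818397 = 0.343928
d₂ = d₁ − σ√T = 0.343928 − 0.818397 = -0.474469
e^{−rT} = e^{−0.0772·2.1596} = 0.846436
N(−d₁) = 0.365450,  N(−d₂) = 0.682417
Put price V = K·e^{−rT}·N(−d₂) − S·N(−d₁) = 162.155867 − 82.321305 = 79.834562
φ(d₁) = (1/√(2π))·e^{−d₁²/2} = 0.376032
ν = S·φ(d₁)·√T = 124.478746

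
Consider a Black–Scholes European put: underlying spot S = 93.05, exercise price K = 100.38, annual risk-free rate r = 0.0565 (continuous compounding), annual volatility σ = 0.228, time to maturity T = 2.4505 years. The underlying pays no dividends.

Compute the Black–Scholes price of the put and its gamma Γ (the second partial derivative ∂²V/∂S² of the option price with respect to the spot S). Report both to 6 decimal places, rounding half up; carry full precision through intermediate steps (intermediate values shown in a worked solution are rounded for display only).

price = 10.148856
Γ = 0.011283

σ√T = 0.228·√2.4505 = 0.356913
d₁ = (ln(S/K) + (r+σ²/2)T) / (σ√T) = (ln(93.05/100.38) + (0.0565+0.228²/2)·2.4505) / 0.356913 = (-0.075826 + 0.202147) / 0.356913 = 0.353926
d₂ = d₁ − σ√T = 0.353926 − 0.356913 = -0.002987
e^{−rT} = e^{−0.0565·2.4505} = 0.870704
N(−d₁) = 0.361697,  N(−d₂) = 0.501192
Put price V = K·e^{−rT}·N(−d₂) − S·N(−d₁) = 43.804787 − 33.655931 = 10.148856
φ(d₁) = (1/√(2π))·e^{−d₁²/2} = 0.374722
Γ = φ(d₁) / (S·σ·√T) = 0.011283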